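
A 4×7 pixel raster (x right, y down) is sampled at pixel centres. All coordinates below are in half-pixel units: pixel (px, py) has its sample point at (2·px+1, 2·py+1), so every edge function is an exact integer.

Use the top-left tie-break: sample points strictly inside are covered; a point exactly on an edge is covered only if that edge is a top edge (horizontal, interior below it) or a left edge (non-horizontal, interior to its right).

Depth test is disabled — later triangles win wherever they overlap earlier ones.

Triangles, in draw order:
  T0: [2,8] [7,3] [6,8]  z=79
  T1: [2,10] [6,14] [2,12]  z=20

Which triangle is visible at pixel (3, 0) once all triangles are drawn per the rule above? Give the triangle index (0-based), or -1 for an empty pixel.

T0:
  2·area = 20
  edge (2, 8)→(7, 3): d=(5,-5) top-left  bias=+0
  edge (7, 3)→(6, 8): d=(-1,5) right/bottom  bias=-1
  edge (6, 8)→(2, 8): d=(-4,0) right/bottom  bias=-1
    (3,1)@(7, 3): e=[0,0,20] → .  [on edge]
    (2,2)@(5, 5): e=[0,8,12] → X  [on edge]
    (3,2)@(7, 5): e=[10,-2,12] → .
    (1,3)@(3, 7): e=[0,16,4] → X  [on edge]
    (3,3)@(7, 7): e=[20,-4,4] → .
    (0,4)@(1, 9): e=[0,24,-4] → .  [on edge]
    (1,4)@(3, 9): e=[10,14,-4] → .
    (2,4)@(5, 9): e=[20,4,-4] → .
    (2,6)@(5, 13): e=[40,0,-20] → .  [on edge]
  covered (3 px):
    . . . .
    . . . .
    . . X .
    . X X .
    . . . .
    . . . .
    . . . .
T1:
  2·area = 8
  edge (2, 10)→(6, 14): d=(4,4) right/bottom  bias=-1
  edge (6, 14)→(2, 12): d=(-4,-2) top-left  bias=+0
  edge (2, 12)→(2, 10): d=(0,-2) top-left  bias=+0
    (0,4)@(1, 9): e=[0,10,-2] → .  [on edge]
    (1,5)@(3, 11): e=[0,6,2] → .  [on edge]
    (2,6)@(5, 13): e=[0,2,6] → .  [on edge]
  covered (0 px):
    . . . .
    . . . .
    . . . .
    . . . .
    . . . .
    . . . .
    . . . .

Z-buffer (winner per pixel, '.' = empty):
  . . . .
  . . . .
  . . 0 .
  . 0 0 .
  . . . .
  . . . .
  . . . .

Answer: -1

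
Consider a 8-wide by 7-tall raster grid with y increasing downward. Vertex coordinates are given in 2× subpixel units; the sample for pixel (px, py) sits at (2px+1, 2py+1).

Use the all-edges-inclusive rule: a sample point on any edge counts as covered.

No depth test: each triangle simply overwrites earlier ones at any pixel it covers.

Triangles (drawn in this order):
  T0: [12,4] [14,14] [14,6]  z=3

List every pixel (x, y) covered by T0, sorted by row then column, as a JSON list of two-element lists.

T0:
  2·area = 16  (B↔C swapped to make it positive)
  edge (12, 4)→(14, 6): d=(2,2) inclusive
  edge (14, 6)→(14, 14): d=(0,8) inclusive
  edge (14, 14)→(12, 4): d=(-2,-10) inclusive
    (4,0)@(9, 1): e=[0,40,-24] → .  [on edge]
    (5,1)@(11, 3): e=[0,24,-8] → .  [on edge]
    (6,2)@(13, 5): e=[0,8,8] → X  [on edge]
    (7,2)@(15, 5): e=[-4,-8,28] → .
    (6,3)@(13, 7): e=[4,8,4] → X
    (7,3)@(15, 7): e=[0,-8,24] → .  [on edge]
    (6,4)@(13, 9): e=[8,8,0] → X  [on edge]
    (7,4)@(15, 9): e=[4,-8,20] → .
    (6,5)@(13, 11): e=[12,8,-4] → .
  covered (3 px):
    . . . . . . . .
    . . . . . . . .
    . . . . . . X .
    . . . . . . X .
    . . . . . . X .
    . . . . . . . .
    . . . . . . . .

Final: [[6,2],[6,3],[6,4]]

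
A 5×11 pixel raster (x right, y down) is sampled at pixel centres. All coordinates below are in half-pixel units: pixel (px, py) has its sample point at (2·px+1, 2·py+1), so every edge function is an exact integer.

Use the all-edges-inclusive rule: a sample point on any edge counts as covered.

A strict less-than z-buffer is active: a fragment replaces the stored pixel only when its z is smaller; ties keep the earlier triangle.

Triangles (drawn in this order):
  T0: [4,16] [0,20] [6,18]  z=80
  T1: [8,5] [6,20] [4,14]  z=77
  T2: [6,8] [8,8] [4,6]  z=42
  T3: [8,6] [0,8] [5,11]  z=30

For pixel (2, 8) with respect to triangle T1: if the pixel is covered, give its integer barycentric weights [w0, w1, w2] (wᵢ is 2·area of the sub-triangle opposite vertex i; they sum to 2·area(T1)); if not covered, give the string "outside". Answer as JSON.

T0:
  2·area = 16  (B↔C swapped to make it positive)
  edge (4, 16)→(6, 18): d=(2,2) inclusive
  edge (6, 18)→(0, 20): d=(-6,2) inclusive
  edge (0, 20)→(4, 16): d=(4,-4) inclusive
    (4,5)@(9, 11): e=[-20,36,0] → ·  [on edge]
    (0,6)@(1, 13): e=[0,40,-24] → ·  [on edge]
    (3,6)@(7, 13): e=[-12,28,0] → ·  [on edge]
    (1,7)@(3, 15): e=[0,24,-8] → ·  [on edge]
    (2,7)@(5, 15): e=[-4,20,0] → ·  [on edge]
    (1,8)@(3, 17): e=[4,12,0] → █  [on edge]
    (2,8)@(5, 17): e=[0,8,8] → █  [on edge]
    (3,8)@(7, 17): e=[-4,4,16] → ·
    (4,8)@(9, 17): e=[-8,0,24] → ·  [on edge]
    (0,9)@(1, 19): e=[12,4,0] → █  [on edge]
    (1,9)@(3, 19): e=[8,0,8] → █  [on edge]
    (2,9)@(5, 19): e=[4,-4,16] → ·
    (3,9)@(7, 19): e=[0,-8,24] → ·  [on edge]
    (4,10)@(9, 21): e=[0,-24,40] → ·  [on edge]
  covered (4 px):
    · · · · ·
    · · · · ·
    · · · · ·
    · · · · ·
    · · · · ·
    · · · · ·
    · · · · ·
    · · · · ·
    · █ █ · ·
    █ █ · · ·
    · · · · ·
T1:
  2·area = 42
  edge (8, 5)→(6, 20): d=(-2,15) inclusive
  edge (6, 20)→(4, 14): d=(-2,-6) inclusive
  edge (4, 14)→(8, 5): d=(4,-9) inclusive
    (0,2)@(1, 5): e=[105,0,-63] → ·  [on edge]
    (3,4)@(7, 9): e=[7,28,7] → █
    (4,4)@(9, 9): e=[-23,40,25] → ·
    (1,5)@(3, 11): e=[63,0,-21] → ·  [on edge]
    (3,5)@(7, 11): e=[3,24,15] → █
    (4,5)@(9, 11): e=[-27,36,33] → ·
    (2,6)@(5, 13): e=[29,8,5] → █
    (3,6)@(7, 13): e=[-1,20,23] → ·
    (2,7)@(5, 15): e=[25,4,13] → █
    (3,7)@(7, 15): e=[-5,16,31] → ·
    (2,8)@(5, 17): e=[21,0,21] → █  [on edge]
    (3,8)@(7, 17): e=[-9,12,39] → ·
  covered (5 px):
    · · · · ·
    · · · · ·
    · · · · ·
    · · · · ·
    · · · █ ·
    · · · █ ·
    · · █ · ·
    · · █ · ·
    · · █ · ·
    · · · · ·
    · · · · ·
T2:
  2·area = 4  (B↔C swapped to make it positive)
  edge (6, 8)→(4, 6): d=(-2,-2) inclusive
  edge (4, 6)→(8, 8): d=(4,2) inclusive
  edge (8, 8)→(6, 8): d=(-2,0) inclusive
    (0,1)@(1, 3): e=[0,-6,10] → ·  [on edge]
    (1,2)@(3, 5): e=[0,-2,6] → ·  [on edge]
    (2,3)@(5, 7): e=[0,2,2] → █  [on edge]
    (3,3)@(7, 7): e=[4,-2,2] → ·
    (2,4)@(5, 9): e=[-4,10,-2] → ·
    (3,4)@(7, 9): e=[0,6,-2] → ·  [on edge]
    (4,5)@(9, 11): e=[0,10,-6] → ·  [on edge]
  covered (1 px):
    · · · · ·
    · · · · ·
    · · · · ·
    · · █ · ·
    · · · · ·
    · · · · ·
    · · · · ·
    · · · · ·
    · · · · ·
    · · · · ·
    · · · · ·
T3:
  2·area = 34  (B↔C swapped to make it positive)
  edge (8, 6)→(5, 11): d=(-3,5) inclusive
  edge (5, 11)→(0, 8): d=(-5,-3) inclusive
  edge (0, 8)→(8, 6): d=(8,-2) inclusive
    (2,3)@(5, 7): e=[12,20,2] → █
    (3,3)@(7, 7): e=[2,26,6] → █
    (4,3)@(9, 7): e=[-8,32,10] → ·
    (1,4)@(3, 9): e=[16,4,14] → █
    (3,4)@(7, 9): e=[-4,16,22] → ·
    (1,5)@(3, 11): e=[10,-6,30] → ·
    (2,5)@(5, 11): e=[0,0,34] → █  [on edge]
    (3,5)@(7, 11): e=[-10,6,38] → ·
    (2,6)@(5, 13): e=[-6,-10,50] → ·
  covered (5 px):
    · · · · ·
    · · · · ·
    · · · · ·
    · · █ █ ·
    · █ █ · ·
    · · █ · ·
    · · · · ·
    · · · · ·
    · · · · ·
    · · · · ·
    · · · · ·

Final: [0,21,21]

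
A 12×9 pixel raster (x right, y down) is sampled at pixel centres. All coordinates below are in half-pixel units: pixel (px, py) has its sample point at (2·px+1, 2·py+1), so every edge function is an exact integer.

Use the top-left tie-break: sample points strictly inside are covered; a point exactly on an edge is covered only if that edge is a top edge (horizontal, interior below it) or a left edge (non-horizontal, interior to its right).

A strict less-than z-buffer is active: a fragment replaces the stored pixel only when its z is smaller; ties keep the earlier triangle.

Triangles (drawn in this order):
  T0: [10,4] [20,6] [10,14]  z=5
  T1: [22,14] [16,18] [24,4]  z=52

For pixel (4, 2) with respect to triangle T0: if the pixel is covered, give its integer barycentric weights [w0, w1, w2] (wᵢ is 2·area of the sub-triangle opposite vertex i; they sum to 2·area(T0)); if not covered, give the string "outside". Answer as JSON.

T0:
  2·area = 100
  edge (10, 4)→(20, 6): d=(10,2) right/bottom  bias=-1
  edge (20, 6)→(10, 14): d=(-10,8) right/bottom  bias=-1
  edge (10, 14)→(10, 4): d=(0,-10) top-left  bias=+0
    (2,1)@(5, 3): e=[0,150,-50] → ·  [on edge]
    (5,2)@(11, 5): e=[8,82,10] → █
    (6,2)@(13, 5): e=[4,66,30] → █
    (7,2)@(15, 5): e=[0,50,50] → ·  [on edge]
    (5,3)@(11, 7): e=[28,62,10] → █
    (7,3)@(15, 7): e=[20,30,50] → █
    (8,3)@(17, 7): e=[16,14,70] → █
    (9,3)@(19, 7): e=[12,-2,90] → ·
    (5,4)@(11, 9): e=[48,42,10] → █
    (8,4)@(17, 9): e=[36,-6,70] → ·
    (5,5)@(11, 11): e=[68,22,10] → █
    (7,5)@(15, 11): e=[60,-10,50] → ·
  covered (12 px):
    · · · · · · · · · · · ·
    · · · · · · · · · · · ·
    · · · · · █ █ · · · · ·
    · · · · · █ █ █ █ · · ·
    · · · · · █ █ █ · · · ·
    · · · · · █ █ · · · · ·
    · · · · · █ · · · · · ·
    · · · · · · · · · · · ·
    · · · · · · · · · · · ·
T1:
  2·area = 52
  edge (22, 14)→(16, 18): d=(-6,4) right/bottom  bias=-1
  edge (16, 18)→(24, 4): d=(8,-14) top-left  bias=+0
  edge (24, 4)→(22, 14): d=(-2,10) right/bottom  bias=-1
    (11,3)@(23, 7): e=[38,10,4] → █
    (11,4)@(23, 9): e=[26,26,0] → ·  [on edge]
    (10,5)@(21, 11): e=[22,14,16] → █
    (11,5)@(23, 11): e=[14,42,-4] → ·
    (9,6)@(19, 13): e=[18,2,32] → █
    (11,6)@(23, 13): e=[2,58,-8] → ·
    (9,7)@(19, 15): e=[6,18,28] → █
    (10,7)@(21, 15): e=[-2,46,8] → ·
    (8,8)@(17, 17): e=[2,6,44] → █
    (9,8)@(19, 17): e=[-6,34,24] → ·
  covered (6 px):
    · · · · · · · · · · · ·
    · · · · · · · · · · · ·
    · · · · · · · · · · · ·
    · · · · · · · · · · · █
    · · · · · · · · · · · ·
    · · · · · · · · · · █ ·
    · · · · · · · · · █ █ ·
    · · · · · · · · · █ · ·
    · · · · · · · · █ · · ·

Result: "outside"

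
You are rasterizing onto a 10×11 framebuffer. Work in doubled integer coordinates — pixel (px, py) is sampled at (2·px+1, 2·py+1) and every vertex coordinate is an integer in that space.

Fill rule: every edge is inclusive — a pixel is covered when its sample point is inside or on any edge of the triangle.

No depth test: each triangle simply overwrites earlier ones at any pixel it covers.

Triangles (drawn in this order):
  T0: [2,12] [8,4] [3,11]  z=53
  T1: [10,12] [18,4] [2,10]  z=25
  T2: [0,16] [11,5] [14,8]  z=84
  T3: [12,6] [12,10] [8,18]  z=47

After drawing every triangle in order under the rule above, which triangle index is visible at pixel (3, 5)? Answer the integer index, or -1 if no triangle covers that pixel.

T0:
  2·area = 2
  edge (2, 12)→(8, 4): d=(6,-8) inclusive
  edge (8, 4)→(3, 11): d=(-5,7) inclusive
  edge (3, 11)→(2, 12): d=(-1,1) inclusive
    (6,0)@(13, 1): e=[22,-20,0] → .  [on edge]
    (5,1)@(11, 3): e=[18,-16,0] → .  [on edge]
    (4,2)@(9, 5): e=[14,-12,0] → .  [on edge]
    (3,3)@(7, 7): e=[10,-8,0] → .  [on edge]
    (2,4)@(5, 9): e=[6,-4,0] → .  [on edge]
    (1,5)@(3, 11): e=[2,0,0] → X  [on edge]
    (2,5)@(5, 11): e=[18,-14,-2] → .
    (0,6)@(1, 13): e=[-2,4,0] → .  [on edge]
    (1,6)@(3, 13): e=[14,-10,-2] → .
  covered (1 px):
    . . . . . . . . . .
    . . . . . . . . . .
    . . . . . . . . . .
    . . . . . . . . . .
    . . . . . . . . . .
    . X . . . . . . . .
    . . . . . . . . . .
    . . . . . . . . . .
    . . . . . . . . . .
    . . . . . . . . . .
    . . . . . . . . . .
T1:
  2·area = 80  (B↔C swapped to make it positive)
  edge (10, 12)→(2, 10): d=(-8,-2) inclusive
  edge (2, 10)→(18, 4): d=(16,-6) inclusive
  edge (18, 4)→(10, 12): d=(-8,8) inclusive
    (9,1)@(19, 3): e=[90,-10,0] → .  [on edge]
    (8,2)@(17, 5): e=[70,10,0] → X  [on edge]
    (9,2)@(19, 5): e=[74,22,-16] → .
    (5,3)@(11, 7): e=[42,6,32] → X
    (6,3)@(13, 7): e=[46,18,16] → X
    (7,3)@(15, 7): e=[50,30,0] → X  [on edge]
    (8,3)@(17, 7): e=[54,42,-16] → .
    (2,4)@(5, 9): e=[14,2,64] → X
    (3,4)@(7, 9): e=[18,14,48] → X
    (4,4)@(9, 9): e=[22,26,32] → X
    (6,4)@(13, 9): e=[30,50,0] → X  [on edge]
    (7,4)@(15, 9): e=[34,62,-16] → .
    (5,5)@(11, 11): e=[10,70,0] → X  [on edge]
    (4,6)@(9, 13): e=[-10,90,0] → .  [on edge]
    (3,7)@(7, 15): e=[-30,110,0] → .  [on edge]
    (2,8)@(5, 17): e=[-50,130,0] → .  [on edge]
    (1,9)@(3, 19): e=[-70,150,0] → .  [on edge]
    (0,10)@(1, 21): e=[-90,170,0] → .  [on edge]
  covered (12 px):
    . . . . . . . . . .
    . . . . . . . . . .
    . . . . . . . . X .
    . . . . . X X X . .
    . . X X X X X . . .
    . . . X X X . . . .
    . . . . . . . . . .
    . . . . . . . . . .
    . . . . . . . . . .
    . . . . . . . . . .
    . . . . . . . . . .
T2:
  2·area = 66
  edge (0, 16)→(11, 5): d=(11,-11) inclusive
  edge (11, 5)→(14, 8): d=(3,3) inclusive
  edge (14, 8)→(0, 16): d=(-14,8) inclusive
    (3,0)@(7, 1): e=[-88,0,154] → .  [on edge]
    (7,0)@(15, 1): e=[0,-24,90] → .  [on edge]
    (4,1)@(9, 3): e=[-44,0,110] → .  [on edge]
    (6,1)@(13, 3): e=[0,-12,78] → .  [on edge]
    (5,2)@(11, 5): e=[0,0,66] → X  [on edge]
    (6,2)@(13, 5): e=[22,-6,50] → .
    (4,3)@(9, 7): e=[0,12,54] → X  [on edge]
    (6,3)@(13, 7): e=[44,0,22] → X  [on edge]
    (7,3)@(15, 7): e=[66,-6,6] → .
    (3,4)@(7, 9): e=[0,24,42] → X  [on edge]
    (6,4)@(13, 9): e=[66,6,-6] → .
    (7,4)@(15, 9): e=[88,0,-22] → .  [on edge]
    (2,5)@(5, 11): e=[0,36,30] → X  [on edge]
    (8,5)@(17, 11): e=[132,0,-66] → .  [on edge]
    (1,6)@(3, 13): e=[0,48,18] → X  [on edge]
    (9,6)@(19, 13): e=[176,0,-110] → .  [on edge]
    (0,7)@(1, 15): e=[0,60,6] → X  [on edge]
  covered (12 px):
    . . . . . . . . . .
    . . . . . . . . . .
    . . . . . X . . . .
    . . . . X X X . . .
    . . . X X X . . . .
    . . X X . . . . . .
    . X X . . . . . . .
    X . . . . . . . . .
    . . . . . . . . . .
    . . . . . . . . . .
    . . . . . . . . . .
T3:
  2·area = 16
  edge (12, 6)→(12, 10): d=(0,4) inclusive
  edge (12, 10)→(8, 18): d=(-4,8) inclusive
  edge (8, 18)→(12, 6): d=(4,-12) inclusive
    (6,1)@(13, 3): e=[-4,20,0] → .  [on edge]
    (5,4)@(11, 9): e=[4,12,0] → X  [on edge]
    (6,4)@(13, 9): e=[-4,-4,24] → .
    (5,5)@(11, 11): e=[4,4,8] → X
    (6,5)@(13, 11): e=[-4,-12,32] → .
    (5,6)@(11, 13): e=[4,-4,16] → .
    (4,7)@(9, 15): e=[12,4,0] → X  [on edge]
    (5,7)@(11, 15): e=[4,-12,24] → .
    (4,8)@(9, 17): e=[12,-4,8] → .
    (3,10)@(7, 21): e=[20,-4,0] → .  [on edge]
  covered (3 px):
    . . . . . . . . . .
    . . . . . . . . . .
    . . . . . . . . . .
    . . . . . . . . . .
    . . . . . X . . . .
    . . . . . X . . . .
    . . . . . . . . . .
    . . . . X . . . . .
    . . . . . . . . . .
    . . . . . . . . . .
    . . . . . . . . . .

Z-buffer (winner per pixel, '.' = empty):
  . . . . . . . . . .
  . . . . . . . . . .
  . . . . . 2 . . 1 .
  . . . . 2 2 2 1 . .
  . . 1 2 2 3 1 . . .
  . 0 2 2 1 3 . . . .
  . 2 2 . . . . . . .
  2 . . . 3 . . . . .
  . . . . . . . . . .
  . . . . . . . . . .
  . . . . . . . . . .

Answer: 2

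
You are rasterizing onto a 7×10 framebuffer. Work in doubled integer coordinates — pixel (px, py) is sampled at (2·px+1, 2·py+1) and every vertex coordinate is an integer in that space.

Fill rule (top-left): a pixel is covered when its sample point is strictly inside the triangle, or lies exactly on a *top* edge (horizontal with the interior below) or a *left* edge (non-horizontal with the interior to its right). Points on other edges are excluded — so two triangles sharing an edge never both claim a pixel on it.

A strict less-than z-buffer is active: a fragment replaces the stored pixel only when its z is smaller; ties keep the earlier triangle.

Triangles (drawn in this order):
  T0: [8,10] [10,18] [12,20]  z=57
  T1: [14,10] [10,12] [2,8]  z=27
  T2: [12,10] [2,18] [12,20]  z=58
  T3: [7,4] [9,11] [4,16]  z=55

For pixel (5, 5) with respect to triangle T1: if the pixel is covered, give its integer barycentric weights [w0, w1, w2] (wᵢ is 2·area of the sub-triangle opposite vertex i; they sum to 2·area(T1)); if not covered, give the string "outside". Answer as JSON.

T0:
  2·area = 12  (B↔C swapped to make it positive)
  edge (8, 10)→(12, 20): d=(4,10) right/bottom  bias=-1
  edge (12, 20)→(10, 18): d=(-2,-2) top-left  bias=+0
  edge (10, 18)→(8, 10): d=(-2,-8) top-left  bias=+0
    (0,4)@(1, 9): e=[66,0,-54] → .  [on edge]
    (1,5)@(3, 11): e=[54,0,-42] → .  [on edge]
    (2,6)@(5, 13): e=[42,0,-30] → .  [on edge]
    (4,6)@(9, 13): e=[2,8,2] → X
    (5,6)@(11, 13): e=[-18,12,18] → .
    (3,7)@(7, 15): e=[30,0,-18] → .  [on edge]
    (4,7)@(9, 15): e=[10,4,-2] → .
    (4,8)@(9, 17): e=[18,0,-6] → .  [on edge]
    (5,9)@(11, 19): e=[6,0,6] → X  [on edge]
    (6,9)@(13, 19): e=[-14,4,22] → .
  covered (2 px):
    . . . . . . .
    . . . . . . .
    . . . . . . .
    . . . . . . .
    . . . . . . .
    . . . . . . .
    . . . . X . .
    . . . . . . .
    . . . . . . .
    . . . . . X .
T1:
  2·area = 32
  edge (14, 10)→(10, 12): d=(-4,2) right/bottom  bias=-1
  edge (10, 12)→(2, 8): d=(-8,-4) top-left  bias=+0
  edge (2, 8)→(14, 10): d=(12,2) right/bottom  bias=-1
    (2,4)@(5, 9): e=[22,4,6] → X
    (3,4)@(7, 9): e=[18,12,2] → X
    (4,4)@(9, 9): e=[14,20,-2] → .
    (2,5)@(5, 11): e=[14,-12,30] → .
    (3,5)@(7, 11): e=[10,-4,26] → .
    (4,5)@(9, 11): e=[6,4,22] → X
    (5,5)@(11, 11): e=[2,12,18] → X
    (6,5)@(13, 11): e=[-2,20,14] → .
    (4,6)@(9, 13): e=[-2,-12,46] → .
    (5,6)@(11, 13): e=[-6,-4,42] → .
  covered (4 px):
    . . . . . . .
    . . . . . . .
    . . . . . . .
    . . . . . . .
    . . X X . . .
    . . . . X X .
    . . . . . . .
    . . . . . . .
    . . . . . . .
    . . . . . . .
T2:
  2·area = 100  (B↔C swapped to make it positive)
  edge (12, 10)→(12, 20): d=(0,10) right/bottom  bias=-1
  edge (12, 20)→(2, 18): d=(-10,-2) top-left  bias=+0
  edge (2, 18)→(12, 10): d=(10,-8) top-left  bias=+0
    (5,5)@(11, 11): e=[10,88,2] → X
    (6,5)@(13, 11): e=[-10,92,18] → .
    (4,6)@(9, 13): e=[30,64,6] → X
    (6,6)@(13, 13): e=[-10,72,38] → .
    (3,7)@(7, 15): e=[50,40,10] → X
    (6,7)@(13, 15): e=[-10,52,58] → .
    (2,8)@(5, 17): e=[70,16,14] → X
    (6,8)@(13, 17): e=[-10,32,78] → .
    (2,9)@(5, 19): e=[70,-4,34] → .
    (3,9)@(7, 19): e=[50,0,50] → X  [on edge]
    (6,9)@(13, 19): e=[-10,12,98] → .
  covered (13 px):
    . . . . . . .
    . . . . . . .
    . . . . . . .
    . . . . . . .
    . . . . . . .
    . . . . . X .
    . . . . X X .
    . . . X X X .
    . . X X X X .
    . . . X X X .
T3:
  2·area = 45
  edge (7, 4)→(9, 11): d=(2,7) right/bottom  bias=-1
  edge (9, 11)→(4, 16): d=(-5,5) right/bottom  bias=-1
  edge (4, 16)→(7, 4): d=(3,-12) top-left  bias=+0
    (3,2)@(7, 5): e=[2,40,3] → X
    (4,2)@(9, 5): e=[-12,30,27] → .
    (3,3)@(7, 7): e=[6,30,9] → X
    (4,3)@(9, 7): e=[-8,20,33] → .
    (6,3)@(13, 7): e=[-36,0,81] → .  [on edge]
    (3,4)@(7, 9): e=[10,20,15] → X
    (4,4)@(9, 9): e=[-4,10,39] → .
    (5,4)@(11, 9): e=[-18,0,63] → .  [on edge]
    (3,5)@(7, 11): e=[14,10,21] → X
    (4,5)@(9, 11): e=[0,0,45] → .  [on edge]
    (2,6)@(5, 13): e=[32,10,3] → X
    (3,6)@(7, 13): e=[18,0,27] → .  [on edge]
    (2,7)@(5, 15): e=[36,0,9] → .  [on edge]
    (1,8)@(3, 17): e=[54,0,-9] → .  [on edge]
    (0,9)@(1, 19): e=[72,0,-27] → .  [on edge]
  covered (5 px):
    . . . . . . .
    . . . . . . .
    . . . X . . .
    . . . X . . .
    . . . X . . .
    . . . X . . .
    . . X . . . .
    . . . . . . .
    . . . . . . .
    . . . . . . .

Result: [12,18,2]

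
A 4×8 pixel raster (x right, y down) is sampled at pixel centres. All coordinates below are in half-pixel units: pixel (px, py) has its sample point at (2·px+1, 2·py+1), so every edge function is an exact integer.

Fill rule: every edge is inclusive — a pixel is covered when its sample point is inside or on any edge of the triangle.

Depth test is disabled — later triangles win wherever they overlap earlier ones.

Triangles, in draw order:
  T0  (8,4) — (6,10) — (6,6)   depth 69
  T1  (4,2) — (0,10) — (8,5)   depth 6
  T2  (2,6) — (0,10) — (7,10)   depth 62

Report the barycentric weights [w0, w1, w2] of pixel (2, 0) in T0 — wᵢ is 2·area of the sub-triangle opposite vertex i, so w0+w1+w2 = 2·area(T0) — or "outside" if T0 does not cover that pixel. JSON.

T0:
  2·area = 8
  edge (8, 4)→(6, 10): d=(-2,6) inclusive
  edge (6, 10)→(6, 6): d=(0,-4) inclusive
  edge (6, 6)→(8, 4): d=(2,-2) inclusive
    (3,2)@(7, 5): e=[4,4,0] → X  [on edge]
    (2,3)@(5, 7): e=[12,-4,0] → .  [on edge]
    (3,3)@(7, 7): e=[0,4,4] → X  [on edge]
    (1,4)@(3, 9): e=[20,-12,0] → .  [on edge]
    (3,4)@(7, 9): e=[-4,4,8] → .
    (0,5)@(1, 11): e=[28,-20,0] → .  [on edge]
    (2,6)@(5, 13): e=[0,-4,12] → .  [on edge]
  covered (2 px):
    . . . .
    . . . .
    . . . X
    . . . X
    . . . .
    . . . .
    . . . .
    . . . .
T1:
  2·area = 44  (B↔C swapped to make it positive)
  edge (4, 2)→(8, 5): d=(4,3) inclusive
  edge (8, 5)→(0, 10): d=(-8,5) inclusive
  edge (0, 10)→(4, 2): d=(4,-8) inclusive
    (2,1)@(5, 3): e=[1,31,12] → X
    (3,1)@(7, 3): e=[-5,21,28] → .
    (1,2)@(3, 5): e=[15,25,4] → X
    (3,2)@(7, 5): e=[3,5,36] → X
    (1,3)@(3, 7): e=[23,9,12] → X
    (2,3)@(5, 7): e=[17,-1,28] → .
    (3,3)@(7, 7): e=[11,-11,44] → .
    (0,4)@(1, 9): e=[37,3,4] → X
    (1,4)@(3, 9): e=[31,-7,20] → .
    (0,5)@(1, 11): e=[45,-13,12] → .
  covered (6 px):
    . . . .
    . . X .
    . X X X
    . X . .
    X . . .
    . . . .
    . . . .
    . . . .
T2:
  2·area = 28  (B↔C swapped to make it positive)
  edge (2, 6)→(7, 10): d=(5,4) inclusive
  edge (7, 10)→(0, 10): d=(-7,0) inclusive
  edge (0, 10)→(2, 6): d=(2,-4) inclusive
    (1,3)@(3, 7): e=[1,21,6] → X
    (2,3)@(5, 7): e=[-7,21,14] → .
    (0,4)@(1, 9): e=[19,7,2] → X
    (2,4)@(5, 9): e=[3,7,18] → X
    (3,4)@(7, 9): e=[-5,7,26] → .
    (0,5)@(1, 11): e=[29,-7,6] → .
    (1,5)@(3, 11): e=[21,-7,14] → .
    (2,5)@(5, 11): e=[13,-7,22] → .
  covered (4 px):
    . . . .
    . . . .
    . . . .
    . X . .
    X X X .
    . . . .
    . . . .
    . . . .

Result: "outside"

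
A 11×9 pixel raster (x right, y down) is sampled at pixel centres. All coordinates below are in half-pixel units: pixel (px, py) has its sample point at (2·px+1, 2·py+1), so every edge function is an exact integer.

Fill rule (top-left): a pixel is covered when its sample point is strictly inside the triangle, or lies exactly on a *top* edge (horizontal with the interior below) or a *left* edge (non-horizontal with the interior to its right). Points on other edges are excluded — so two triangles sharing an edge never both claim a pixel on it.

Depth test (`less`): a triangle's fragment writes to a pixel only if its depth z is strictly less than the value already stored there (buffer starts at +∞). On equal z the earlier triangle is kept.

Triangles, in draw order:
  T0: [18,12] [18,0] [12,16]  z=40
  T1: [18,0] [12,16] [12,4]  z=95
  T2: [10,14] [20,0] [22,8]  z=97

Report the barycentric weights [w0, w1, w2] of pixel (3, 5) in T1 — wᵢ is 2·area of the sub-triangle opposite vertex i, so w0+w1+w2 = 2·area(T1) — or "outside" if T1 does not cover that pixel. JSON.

T0:
  2·area = 72  (B↔C swapped to make it positive)
  edge (18, 12)→(12, 16): d=(-6,4) right/bottom  bias=-1
  edge (12, 16)→(18, 0): d=(6,-16) top-left  bias=+0
  edge (18, 0)→(18, 12): d=(0,12) right/bottom  bias=-1
    (8,1)@(17, 3): e=[58,2,12] → #
    (9,1)@(19, 3): e=[50,34,-12] → ·
    (8,2)@(17, 5): e=[46,14,12] → #
    (9,2)@(19, 5): e=[38,46,-12] → ·
    (8,3)@(17, 7): e=[34,26,12] → #
    (9,3)@(19, 7): e=[26,58,-12] → ·
    (7,4)@(15, 9): e=[30,6,36] → #
    (9,4)@(19, 9): e=[14,70,-12] → ·
    (7,5)@(15, 11): e=[18,18,36] → #
    (9,5)@(19, 11): e=[2,82,-12] → ·
    (7,6)@(15, 13): e=[6,30,36] → #
    (8,6)@(17, 13): e=[-2,62,12] → ·
  covered (9 px):
    · · · · · · · · · · ·
    · · · · · · · · # · ·
    · · · · · · · · # · ·
    · · · · · · · · # · ·
    · · · · · · · # # · ·
    · · · · · · · # # · ·
    · · · · · · · # · · ·
    · · · · · · # · · · ·
    · · · · · · · · · · ·
T1:
  2·area = 72
  edge (18, 0)→(12, 16): d=(-6,16) right/bottom  bias=-1
  edge (12, 16)→(12, 4): d=(0,-12) top-left  bias=+0
  edge (12, 4)→(18, 0): d=(6,-4) top-left  bias=+0
    (8,0)@(17, 1): e=[10,60,2] → #
    (9,0)@(19, 1): e=[-22,84,10] → ·
    (7,1)@(15, 3): e=[30,36,6] → #
    (8,1)@(17, 3): e=[-2,60,14] → ·
    (6,2)@(13, 5): e=[50,12,10] → #
    (8,2)@(17, 5): e=[-14,60,26] → ·
    (6,3)@(13, 7): e=[38,12,22] → #
    (8,3)@(17, 7): e=[-26,60,38] → ·
    (6,4)@(13, 9): e=[26,12,34] → #
    (7,4)@(15, 9): e=[-6,36,42] → ·
    (6,5)@(13, 11): e=[14,12,46] → #
    (7,5)@(15, 11): e=[-18,36,54] → ·
  covered (9 px):
    · · · · · · · · # · ·
    · · · · · · · # · · ·
    · · · · · · # # · · ·
    · · · · · · # # · · ·
    · · · · · · # · · · ·
    · · · · · · # · · · ·
    · · · · · · # · · · ·
    · · · · · · · · · · ·
    · · · · · · · · · · ·
T2:
  2·area = 108
  edge (10, 14)→(20, 0): d=(10,-14) top-left  bias=+0
  edge (20, 0)→(22, 8): d=(2,8) right/bottom  bias=-1
  edge (22, 8)→(10, 14): d=(-12,6) right/bottom  bias=-1
    (9,1)@(19, 3): e=[16,14,78] → #
    (10,1)@(21, 3): e=[44,-2,66] → ·
    (8,2)@(17, 5): e=[8,34,66] → #
    (10,2)@(21, 5): e=[64,2,42] → #
    (7,3)@(15, 7): e=[0,54,54] → #  [on edge]
    (7,4)@(15, 9): e=[20,58,30] → #
    (10,4)@(21, 9): e=[104,10,-6] → ·
    (6,5)@(13, 11): e=[12,78,18] → #
    (8,5)@(17, 11): e=[68,46,-6] → ·
    (9,5)@(19, 11): e=[96,30,-18] → ·
    (5,6)@(11, 13): e=[4,98,6] → #
    (6,6)@(13, 13): e=[32,82,-6] → ·
  covered (14 px):
    · · · · · · · · · · ·
    · · · · · · · · · # ·
    · · · · · · · · # # #
    · · · · · · · # # # #
    · · · · · · · # # # ·
    · · · · · · # # · · ·
    · · · · · # · · · · ·
    · · · · · · · · · · ·
    · · · · · · · · · · ·

Final: "outside"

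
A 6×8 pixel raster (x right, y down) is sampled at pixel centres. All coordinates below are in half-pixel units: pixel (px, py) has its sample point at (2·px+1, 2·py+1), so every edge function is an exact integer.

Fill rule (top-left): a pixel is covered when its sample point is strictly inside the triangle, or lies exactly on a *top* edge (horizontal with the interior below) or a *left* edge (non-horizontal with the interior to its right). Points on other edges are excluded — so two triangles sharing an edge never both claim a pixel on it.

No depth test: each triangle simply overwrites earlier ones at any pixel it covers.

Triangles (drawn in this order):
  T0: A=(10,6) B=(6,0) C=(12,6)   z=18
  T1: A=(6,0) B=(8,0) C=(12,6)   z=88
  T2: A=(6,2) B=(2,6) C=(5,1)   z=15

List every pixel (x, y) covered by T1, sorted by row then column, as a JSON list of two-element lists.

T0:
  2·area = 12
  edge (10, 6)→(6, 0): d=(-4,-6) top-left  bias=+0
  edge (6, 0)→(12, 6): d=(6,6) right/bottom  bias=-1
  edge (12, 6)→(10, 6): d=(-2,0) right/bottom  bias=-1
    (3,0)@(7, 1): e=[2,0,10] → ·  [on edge]
    (4,1)@(9, 3): e=[6,0,6] → ·  [on edge]
    (5,2)@(11, 5): e=[10,0,2] → ·  [on edge]
  covered (0 px):
    · · · · · ·
    · · · · · ·
    · · · · · ·
    · · · · · ·
    · · · · · ·
    · · · · · ·
    · · · · · ·
    · · · · · ·
T1:
  2·area = 12
  edge (6, 0)→(8, 0): d=(2,0) top-left  bias=+0
  edge (8, 0)→(12, 6): d=(4,6) right/bottom  bias=-1
  edge (12, 6)→(6, 0): d=(-6,-6) top-left  bias=+0
    (3,0)@(7, 1): e=[2,10,0] → █  [on edge]
    (4,0)@(9, 1): e=[2,-2,12] → ·
    (3,1)@(7, 3): e=[6,18,-12] → ·
    (4,1)@(9, 3): e=[6,6,0] → █  [on edge]
    (5,1)@(11, 3): e=[6,-6,12] → ·
    (4,2)@(9, 5): e=[10,14,-12] → ·
    (5,2)@(11, 5): e=[10,2,0] → █  [on edge]
    (5,3)@(11, 7): e=[14,10,-12] → ·
  covered (3 px):
    · · · █ · ·
    · · · · █ ·
    · · · · · █
    · · · · · ·
    · · · · · ·
    · · · · · ·
    · · · · · ·
    · · · · · ·
T2:
  2·area = 8
  edge (6, 2)→(2, 6): d=(-4,4) right/bottom  bias=-1
  edge (2, 6)→(5, 1): d=(3,-5) top-left  bias=+0
  edge (5, 1)→(6, 2): d=(1,1) right/bottom  bias=-1
    (2,0)@(5, 1): e=[8,0,0] → ·  [on edge]
    (3,0)@(7, 1): e=[0,10,-2] → ·  [on edge]
    (2,1)@(5, 3): e=[0,6,2] → ·  [on edge]
    (3,1)@(7, 3): e=[-8,16,0] → ·  [on edge]
    (1,2)@(3, 5): e=[0,2,6] → ·  [on edge]
    (4,2)@(9, 5): e=[-24,32,0] → ·  [on edge]
    (0,3)@(1, 7): e=[0,-2,10] → ·  [on edge]
    (5,3)@(11, 7): e=[-40,48,0] → ·  [on edge]
  covered (0 px):
    · · · · · ·
    · · · · · ·
    · · · · · ·
    · · · · · ·
    · · · · · ·
    · · · · · ·
    · · · · · ·
    · · · · · ·

Answer: [[3,0],[4,1],[5,2]]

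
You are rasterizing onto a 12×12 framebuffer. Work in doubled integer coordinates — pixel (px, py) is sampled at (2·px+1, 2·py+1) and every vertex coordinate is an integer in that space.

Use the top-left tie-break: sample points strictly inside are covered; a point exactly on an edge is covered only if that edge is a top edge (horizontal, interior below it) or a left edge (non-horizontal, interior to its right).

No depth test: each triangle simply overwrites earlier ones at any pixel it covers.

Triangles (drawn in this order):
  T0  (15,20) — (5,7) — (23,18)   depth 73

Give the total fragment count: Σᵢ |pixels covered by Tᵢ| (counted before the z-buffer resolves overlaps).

T0:
  2·area = 124
  edge (15, 20)→(5, 7): d=(-10,-13) top-left  bias=+0
  edge (5, 7)→(23, 18): d=(18,11) right/bottom  bias=-1
  edge (23, 18)→(15, 20): d=(-8,2) right/bottom  bias=-1
    (2,3)@(5, 7): e=[0,0,124] → ·  [on edge]
    (3,4)@(7, 9): e=[6,14,104] → #
    (4,4)@(9, 9): e=[32,-8,100] → ·
    (3,5)@(7, 11): e=[-14,50,88] → ·
    (4,5)@(9, 11): e=[12,28,84] → #
    (5,5)@(11, 11): e=[38,6,80] → #
    (6,5)@(13, 11): e=[64,-16,76] → ·
    (4,6)@(9, 13): e=[-8,64,68] → ·
    (5,6)@(11, 13): e=[18,42,64] → #
    (6,6)@(13, 13): e=[44,20,60] → #
    (7,6)@(15, 13): e=[70,-2,56] → ·
    (5,7)@(11, 15): e=[-2,78,48] → ·
    (9,9)@(19, 19): e=[62,62,0] → ·  [on edge]
    (5,10)@(11, 21): e=[-62,186,0] → ·  [on edge]
    (1,11)@(3, 23): e=[-186,310,0] → ·  [on edge]
  covered (15 px):
    · · · · · · · · · · · ·
    · · · · · · · · · · · ·
    · · · · · · · · · · · ·
    · · · · · · · · · · · ·
    · · · # · · · · · · · ·
    · · · · # # · · · · · ·
    · · · · · # # · · · · ·
    · · · · · · # # # · · ·
    · · · · · · # # # # # ·
    · · · · · · · # # · · ·
    · · · · · · · · · · · ·
    · · · · · · · · · · · ·

Result: 15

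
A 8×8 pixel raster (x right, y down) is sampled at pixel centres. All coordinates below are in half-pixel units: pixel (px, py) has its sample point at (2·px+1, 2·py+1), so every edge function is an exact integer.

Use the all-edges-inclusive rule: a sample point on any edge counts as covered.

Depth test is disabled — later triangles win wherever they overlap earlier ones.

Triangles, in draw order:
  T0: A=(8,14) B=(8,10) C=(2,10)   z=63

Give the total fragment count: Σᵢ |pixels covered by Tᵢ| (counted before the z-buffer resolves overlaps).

T0:
  2·area = 24  (B↔C swapped to make it positive)
  edge (8, 14)→(2, 10): d=(-6,-4) inclusive
  edge (2, 10)→(8, 10): d=(6,0) inclusive
  edge (8, 10)→(8, 14): d=(0,4) inclusive
    (2,5)@(5, 11): e=[6,6,12] → X
    (3,5)@(7, 11): e=[14,6,4] → X
    (4,5)@(9, 11): e=[22,6,-4] → .
    (2,6)@(5, 13): e=[-6,18,12] → .
    (3,6)@(7, 13): e=[2,18,4] → X
    (4,6)@(9, 13): e=[10,18,-4] → .
    (3,7)@(7, 15): e=[-10,30,4] → .
  covered (3 px):
    . . . . . . . .
    . . . . . . . .
    . . . . . . . .
    . . . . . . . .
    . . . . . . . .
    . . X X . . . .
    . . . X . . . .
    . . . . . . . .

Answer: 3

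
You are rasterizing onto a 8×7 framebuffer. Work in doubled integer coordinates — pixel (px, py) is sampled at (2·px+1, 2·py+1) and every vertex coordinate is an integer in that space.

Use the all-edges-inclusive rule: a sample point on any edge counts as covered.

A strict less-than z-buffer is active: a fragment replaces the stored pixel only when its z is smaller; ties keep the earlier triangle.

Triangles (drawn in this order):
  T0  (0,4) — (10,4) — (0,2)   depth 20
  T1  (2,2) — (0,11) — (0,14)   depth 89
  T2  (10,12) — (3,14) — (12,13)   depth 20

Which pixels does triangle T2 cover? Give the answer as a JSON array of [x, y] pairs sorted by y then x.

T0:
  2·area = 20  (B↔C swapped to make it positive)
  edge (0, 4)→(0, 2): d=(0,-2) inclusive
  edge (0, 2)→(10, 4): d=(10,2) inclusive
  edge (10, 4)→(0, 4): d=(-10,0) inclusive
    (0,1)@(1, 3): e=[2,8,10] → █
    (1,1)@(3, 3): e=[6,4,10] → █
    (2,1)@(5, 3): e=[10,0,10] → █  [on edge]
    (3,1)@(7, 3): e=[14,-4,10] → ·
    (0,2)@(1, 5): e=[2,28,-10] → ·
    (1,2)@(3, 5): e=[6,24,-10] → ·
    (2,2)@(5, 5): e=[10,20,-10] → ·
    (7,2)@(15, 5): e=[30,0,-10] → ·  [on edge]
  covered (3 px):
    · · · · · · · ·
    █ █ █ · · · · ·
    · · · · · · · ·
    · · · · · · · ·
    · · · · · · · ·
    · · · · · · · ·
    · · · · · · · ·
T1:
  2·area = 6  (B↔C swapped to make it positive)
  edge (2, 2)→(0, 14): d=(-2,12) inclusive
  edge (0, 14)→(0, 11): d=(0,-3) inclusive
  edge (0, 11)→(2, 2): d=(2,-9) inclusive
    (0,3)@(1, 7): e=[2,3,1] → █
    (1,3)@(3, 7): e=[-22,9,19] → ·
    (0,4)@(1, 9): e=[-2,3,5] → ·
  covered (1 px):
    · · · · · · · ·
    · · · · · · · ·
    · · · · · · · ·
    █ · · · · · · ·
    · · · · · · · ·
    · · · · · · · ·
    · · · · · · · ·
T2:
  2·area = 11  (B↔C swapped to make it positive)
  edge (10, 12)→(12, 13): d=(2,1) inclusive
  edge (12, 13)→(3, 14): d=(-9,1) inclusive
  edge (3, 14)→(10, 12): d=(7,-2) inclusive
    (3,6)@(7, 13): e=[5,5,1] → █
    (4,6)@(9, 13): e=[3,3,5] → █
    (5,6)@(11, 13): e=[1,1,9] → █
    (6,6)@(13, 13): e=[-1,-1,13] → ·
  covered (3 px):
    · · · · · · · ·
    · · · · · · · ·
    · · · · · · · ·
    · · · · · · · ·
    · · · · · · · ·
    · · · · · · · ·
    · · · █ █ █ · ·

Result: [[3,6],[4,6],[5,6]]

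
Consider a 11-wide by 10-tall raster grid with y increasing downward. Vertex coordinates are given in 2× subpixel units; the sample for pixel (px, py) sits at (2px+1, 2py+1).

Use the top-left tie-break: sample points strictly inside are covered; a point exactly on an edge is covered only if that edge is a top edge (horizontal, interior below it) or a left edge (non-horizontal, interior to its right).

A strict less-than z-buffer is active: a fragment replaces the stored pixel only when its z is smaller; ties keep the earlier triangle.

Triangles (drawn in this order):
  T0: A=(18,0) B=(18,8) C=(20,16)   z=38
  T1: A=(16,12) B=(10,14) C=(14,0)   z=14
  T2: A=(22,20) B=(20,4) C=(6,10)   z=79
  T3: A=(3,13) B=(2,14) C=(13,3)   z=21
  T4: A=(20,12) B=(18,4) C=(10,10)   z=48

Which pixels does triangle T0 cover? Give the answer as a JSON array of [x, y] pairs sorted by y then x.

T0:
  2·area = 16  (B↔C swapped to make it positive)
  edge (18, 0)→(20, 16): d=(2,16) right/bottom  bias=-1
  edge (20, 16)→(18, 8): d=(-2,-8) top-left  bias=+0
  edge (18, 8)→(18, 0): d=(0,-8) top-left  bias=+0
    (9,4)@(19, 9): e=[2,6,8] → X
    (10,4)@(21, 9): e=[-30,22,24] → .
    (9,5)@(19, 11): e=[6,2,8] → X
    (10,5)@(21, 11): e=[-26,18,24] → .
    (9,6)@(19, 13): e=[10,-2,8] → .
  covered (2 px):
    . . . . . . . . . . .
    . . . . . . . . . . .
    . . . . . . . . . . .
    . . . . . . . . . . .
    . . . . . . . . . X .
    . . . . . . . . . X .
    . . . . . . . . . . .
    . . . . . . . . . . .
    . . . . . . . . . . .
    . . . . . . . . . . .
T1:
  2·area = 76
  edge (16, 12)→(10, 14): d=(-6,2) right/bottom  bias=-1
  edge (10, 14)→(14, 0): d=(4,-14) top-left  bias=+0
  edge (14, 0)→(16, 12): d=(2,12) right/bottom  bias=-1
    (6,2)@(13, 5): e=[48,6,22] → X
    (7,2)@(15, 5): e=[44,34,-2] → .
    (6,3)@(13, 7): e=[36,14,26] → X
    (7,3)@(15, 7): e=[32,42,2] → X
    (8,3)@(17, 7): e=[28,70,-22] → .
    (6,4)@(13, 9): e=[24,22,30] → X
    (8,4)@(17, 9): e=[16,78,-18] → .
    (5,5)@(11, 11): e=[16,2,58] → X
    (8,5)@(17, 11): e=[4,86,-14] → .
    (9,5)@(19, 11): e=[0,114,-38] → .  [on edge]
    (5,6)@(11, 13): e=[4,10,62] → X
    (6,6)@(13, 13): e=[0,38,38] → .  [on edge]
    (3,7)@(7, 15): e=[0,-38,114] → .  [on edge]
    (0,8)@(1, 17): e=[0,-114,190] → .  [on edge]
  covered (9 px):
    . . . . . . . . . . .
    . . . . . . . . . . .
    . . . . . . X . . . .
    . . . . . . X X . . .
    . . . . . . X X . . .
    . . . . . X X X . . .
    . . . . . X . . . . .
    . . . . . . . . . . .
    . . . . . . . . . . .
    . . . . . . . . . . .
T2:
  2·area = 236  (B↔C swapped to make it positive)
  edge (22, 20)→(6, 10): d=(-16,-10) top-left  bias=+0
  edge (6, 10)→(20, 4): d=(14,-6) top-left  bias=+0
  edge (20, 4)→(22, 20): d=(2,16) right/bottom  bias=-1
    (9,2)@(19, 5): e=[210,8,18] → X
    (10,2)@(21, 5): e=[230,20,-14] → .
    (6,3)@(13, 7): e=[118,0,118] → X  [on edge]
    (7,3)@(15, 7): e=[138,12,86] → X
    (8,3)@(17, 7): e=[158,24,54] → X
    (10,3)@(21, 7): e=[198,48,-10] → .
    (4,4)@(9, 9): e=[46,4,186] → X
    (5,4)@(11, 9): e=[66,16,154] → X
    (10,4)@(21, 9): e=[166,76,-6] → .
    (4,5)@(9, 11): e=[14,32,190] → X
    (10,5)@(21, 11): e=[134,104,-2] → .
    (4,6)@(9, 13): e=[-18,60,194] → .
  covered (30 px):
    . . . . . . . . . . .
    . . . . . . . . . . .
    . . . . . . . . . X .
    . . . . . . X X X X .
    . . . . X X X X X X .
    . . . . X X X X X X .
    . . . . . X X X X X X
    . . . . . . . X X X X
    . . . . . . . . . X X
    . . . . . . . . . . X
T3:
  degenerate (2·area = 0) — covers nothing
T4:
  2·area = 76  (B↔C swapped to make it positive)
  edge (20, 12)→(10, 10): d=(-10,-2) top-left  bias=+0
  edge (10, 10)→(18, 4): d=(8,-6) top-left  bias=+0
  edge (18, 4)→(20, 12): d=(2,8) right/bottom  bias=-1
    (8,2)@(17, 5): e=[64,2,10] → X
    (9,2)@(19, 5): e=[68,14,-6] → .
    (7,3)@(15, 7): e=[40,6,30] → X
    (9,3)@(19, 7): e=[48,30,-2] → .
    (2,4)@(5, 9): e=[0,-38,114] → .  [on edge]
    (6,4)@(13, 9): e=[16,10,50] → X
    (9,4)@(19, 9): e=[28,46,2] → X
    (10,4)@(21, 9): e=[32,58,-14] → .
    (6,5)@(13, 11): e=[-4,26,54] → .
    (7,5)@(15, 11): e=[0,38,38] → X  [on edge]
    (10,5)@(21, 11): e=[12,74,-10] → .
    (7,6)@(15, 13): e=[-20,54,42] → .
  covered (10 px):
    . . . . . . . . . . .
    . . . . . . . . . . .
    . . . . . . . . X . .
    . . . . . . . X X . .
    . . . . . . X X X X .
    . . . . . . . X X X .
    . . . . . . . . . . .
    . . . . . . . . . . .
    . . . . . . . . . . .
    . . . . . . . . . . .

Answer: [[9,4],[9,5]]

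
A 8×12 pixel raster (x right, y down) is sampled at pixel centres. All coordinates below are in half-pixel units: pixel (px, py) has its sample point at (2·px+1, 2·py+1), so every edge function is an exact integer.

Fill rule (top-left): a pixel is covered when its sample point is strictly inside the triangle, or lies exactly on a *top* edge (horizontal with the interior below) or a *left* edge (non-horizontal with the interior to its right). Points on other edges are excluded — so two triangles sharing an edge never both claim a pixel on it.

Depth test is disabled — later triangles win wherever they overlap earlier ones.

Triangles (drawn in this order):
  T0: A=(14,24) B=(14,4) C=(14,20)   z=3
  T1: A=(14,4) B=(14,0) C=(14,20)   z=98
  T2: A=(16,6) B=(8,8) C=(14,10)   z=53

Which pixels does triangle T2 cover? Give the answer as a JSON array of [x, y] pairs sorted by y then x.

T0:
  degenerate (2·area = 0) — covers nothing
T1:
  degenerate (2·area = 0) — covers nothing
T2:
  2·area = 28  (B↔C swapped to make it positive)
  edge (16, 6)→(14, 10): d=(-2,4) right/bottom  bias=-1
  edge (14, 10)→(8, 8): d=(-6,-2) top-left  bias=+0
  edge (8, 8)→(16, 6): d=(8,-2) top-left  bias=+0
    (2,3)@(5, 7): e=[42,0,-14] → .  [on edge]
    (6,3)@(13, 7): e=[10,16,2] → X
    (7,3)@(15, 7): e=[2,20,6] → X
    (5,4)@(11, 9): e=[14,0,14] → X  [on edge]
    (7,4)@(15, 9): e=[-2,8,22] → .
    (5,5)@(11, 11): e=[10,-12,30] → .
    (6,5)@(13, 11): e=[2,-8,34] → .
  covered (4 px):
    . . . . . . . .
    . . . . . . . .
    . . . . . . . .
    . . . . . . X X
    . . . . . X X .
    . . . . . . . .
    . . . . . . . .
    . . . . . . . .
    . . . . . . . .
    . . . . . . . .
    . . . . . . . .
    . . . . . . . .

Result: [[6,3],[7,3],[5,4],[6,4]]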